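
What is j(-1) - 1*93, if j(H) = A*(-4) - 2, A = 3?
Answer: -107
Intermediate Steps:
j(H) = -14 (j(H) = 3*(-4) - 2 = -12 - 2 = -14)
j(-1) - 1*93 = -14 - 1*93 = -14 - 93 = -107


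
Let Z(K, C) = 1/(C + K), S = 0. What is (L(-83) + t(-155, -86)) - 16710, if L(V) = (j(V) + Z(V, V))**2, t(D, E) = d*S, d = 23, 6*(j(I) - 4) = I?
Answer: -1030034210/62001 ≈ -16613.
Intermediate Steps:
j(I) = 4 + I/6
t(D, E) = 0 (t(D, E) = 23*0 = 0)
L(V) = (4 + 1/(2*V) + V/6)**2 (L(V) = ((4 + V/6) + 1/(V + V))**2 = ((4 + V/6) + 1/(2*V))**2 = (4 + 1/(2*V) + V/6)**2)
(L(-83) + t(-155, -86)) - 16710 = ((1/36)*(3 - 83*(24 - 83))**2/(-83)**2 + 0) - 16710 = ((1/36)*(1/6889)*(3 - 83*(-59))**2 + 0) - 16710 = ((1/36)*(1/6889)*(3 + 4897)**2 + 0) - 16710 = ((1/36)*(1/6889)*4900**2 + 0) - 16710 = ((1/36)*(1/6889)*24010000 + 0) - 16710 = (6002500/62001 + 0) - 16710 = 6002500/62001 - 16710 = -1030034210/62001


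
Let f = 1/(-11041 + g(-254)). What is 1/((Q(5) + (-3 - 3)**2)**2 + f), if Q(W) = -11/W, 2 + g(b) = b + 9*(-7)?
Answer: 56800/64890587 ≈ 0.00087532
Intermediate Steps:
g(b) = -65 + b (g(b) = -2 + (b + 9*(-7)) = -2 + (b - 63) = -2 + (-63 + b) = -65 + b)
f = -1/11360 (f = 1/(-11041 + (-65 - 254)) = 1/(-11041 - 319) = 1/(-11360) = -1/11360 ≈ -8.8028e-5)
1/((Q(5) + (-3 - 3)**2)**2 + f) = 1/((-11/5 + (-3 - 3)**2)**2 - 1/11360) = 1/((-11*1/5 + (-6)**2)**2 - 1/11360) = 1/((-11/5 + 36)**2 - 1/11360) = 1/((169/5)**2 - 1/11360) = 1/(28561/25 - 1/11360) = 1/(64890587/56800) = 56800/64890587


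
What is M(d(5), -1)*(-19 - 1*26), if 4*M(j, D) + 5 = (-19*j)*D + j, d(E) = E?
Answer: -4275/4 ≈ -1068.8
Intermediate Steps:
M(j, D) = -5/4 + j/4 - 19*D*j/4 (M(j, D) = -5/4 + ((-19*j)*D + j)/4 = -5/4 + (-19*D*j + j)/4 = -5/4 + (j - 19*D*j)/4 = -5/4 + (j/4 - 19*D*j/4) = -5/4 + j/4 - 19*D*j/4)
M(d(5), -1)*(-19 - 1*26) = (-5/4 + (¼)*5 - 19/4*(-1)*5)*(-19 - 1*26) = (-5/4 + 5/4 + 95/4)*(-19 - 26) = (95/4)*(-45) = -4275/4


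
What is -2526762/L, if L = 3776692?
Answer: -1263381/1888346 ≈ -0.66904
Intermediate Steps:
-2526762/L = -2526762/3776692 = -2526762*1/3776692 = -1263381/1888346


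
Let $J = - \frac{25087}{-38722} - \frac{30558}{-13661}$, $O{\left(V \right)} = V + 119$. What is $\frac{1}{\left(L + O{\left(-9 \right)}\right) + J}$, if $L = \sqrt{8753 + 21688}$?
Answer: $- \frac{29166705430223322}{4572745962031165105} + \frac{775127851489924 \sqrt{30441}}{13718237886093495315} \approx 0.00348$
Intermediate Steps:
$O{\left(V \right)} = 119 + V$
$J = \frac{80314757}{27841118}$ ($J = \left(-25087\right) \left(- \frac{1}{38722}\right) - - \frac{30558}{13661} = \frac{25087}{38722} + \frac{30558}{13661} = \frac{80314757}{27841118} \approx 2.8848$)
$L = \sqrt{30441} \approx 174.47$
$\frac{1}{\left(L + O{\left(-9 \right)}\right) + J} = \frac{1}{\left(\sqrt{30441} + \left(119 - 9\right)\right) + \frac{80314757}{27841118}} = \frac{1}{\left(\sqrt{30441} + 110\right) + \frac{80314757}{27841118}} = \frac{1}{\left(110 + \sqrt{30441}\right) + \frac{80314757}{27841118}} = \frac{1}{\frac{3142837737}{27841118} + \sqrt{30441}}$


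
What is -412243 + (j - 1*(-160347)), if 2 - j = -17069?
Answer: -234825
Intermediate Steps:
j = 17071 (j = 2 - 1*(-17069) = 2 + 17069 = 17071)
-412243 + (j - 1*(-160347)) = -412243 + (17071 - 1*(-160347)) = -412243 + (17071 + 160347) = -412243 + 177418 = -234825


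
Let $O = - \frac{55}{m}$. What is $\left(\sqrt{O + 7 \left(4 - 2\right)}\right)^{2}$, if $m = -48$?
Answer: $\frac{727}{48} \approx 15.146$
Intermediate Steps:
$O = \frac{55}{48}$ ($O = - \frac{55}{-48} = \left(-55\right) \left(- \frac{1}{48}\right) = \frac{55}{48} \approx 1.1458$)
$\left(\sqrt{O + 7 \left(4 - 2\right)}\right)^{2} = \left(\sqrt{\frac{55}{48} + 7 \left(4 - 2\right)}\right)^{2} = \left(\sqrt{\frac{55}{48} + 7 \cdot 2}\right)^{2} = \left(\sqrt{\frac{55}{48} + 14}\right)^{2} = \left(\sqrt{\frac{727}{48}}\right)^{2} = \left(\frac{\sqrt{2181}}{12}\right)^{2} = \frac{727}{48}$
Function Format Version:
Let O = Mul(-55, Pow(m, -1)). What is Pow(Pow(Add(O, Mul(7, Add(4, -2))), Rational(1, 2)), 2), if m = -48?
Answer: Rational(727, 48) ≈ 15.146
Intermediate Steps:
O = Rational(55, 48) (O = Mul(-55, Pow(-48, -1)) = Mul(-55, Rational(-1, 48)) = Rational(55, 48) ≈ 1.1458)
Pow(Pow(Add(O, Mul(7, Add(4, -2))), Rational(1, 2)), 2) = Pow(Pow(Add(Rational(55, 48), Mul(7, Add(4, -2))), Rational(1, 2)), 2) = Pow(Pow(Add(Rational(55, 48), Mul(7, 2)), Rational(1, 2)), 2) = Pow(Pow(Add(Rational(55, 48), 14), Rational(1, 2)), 2) = Pow(Pow(Rational(727, 48), Rational(1, 2)), 2) = Pow(Mul(Rational(1, 12), Pow(2181, Rational(1, 2))), 2) = Rational(727, 48)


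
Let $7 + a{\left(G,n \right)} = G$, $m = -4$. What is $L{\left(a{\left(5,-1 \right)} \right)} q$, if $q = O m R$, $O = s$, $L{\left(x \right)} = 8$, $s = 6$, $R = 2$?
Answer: $-384$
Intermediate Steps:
$a{\left(G,n \right)} = -7 + G$
$O = 6$
$q = -48$ ($q = 6 \left(\left(-4\right) 2\right) = 6 \left(-8\right) = -48$)
$L{\left(a{\left(5,-1 \right)} \right)} q = 8 \left(-48\right) = -384$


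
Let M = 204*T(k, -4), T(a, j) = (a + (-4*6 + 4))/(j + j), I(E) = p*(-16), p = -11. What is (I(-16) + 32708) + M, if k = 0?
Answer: 33394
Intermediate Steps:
I(E) = 176 (I(E) = -11*(-16) = 176)
T(a, j) = (-20 + a)/(2*j) (T(a, j) = (a + (-24 + 4))/((2*j)) = (a - 20)*(1/(2*j)) = (-20 + a)*(1/(2*j)) = (-20 + a)/(2*j))
M = 510 (M = 204*((½)*(-20 + 0)/(-4)) = 204*((½)*(-¼)*(-20)) = 204*(5/2) = 510)
(I(-16) + 32708) + M = (176 + 32708) + 510 = 32884 + 510 = 33394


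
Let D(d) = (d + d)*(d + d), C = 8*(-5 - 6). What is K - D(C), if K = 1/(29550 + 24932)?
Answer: -1687634431/54482 ≈ -30976.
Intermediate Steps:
C = -88 (C = 8*(-11) = -88)
D(d) = 4*d² (D(d) = (2*d)*(2*d) = 4*d²)
K = 1/54482 ≈ 1.8355e-5
K - D(C) = 1/54482 - 4*(-88)² = 1/54482 - 4*7744 = 1/54482 - 1*30976 = 1/54482 - 30976 = -1687634431/54482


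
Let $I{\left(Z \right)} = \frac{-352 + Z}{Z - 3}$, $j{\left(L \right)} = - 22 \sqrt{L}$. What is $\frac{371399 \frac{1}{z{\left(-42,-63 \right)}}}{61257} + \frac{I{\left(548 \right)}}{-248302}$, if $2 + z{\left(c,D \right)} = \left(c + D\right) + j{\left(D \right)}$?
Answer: $\frac{- 56601468 \sqrt{7} + 3590050148801 i}{592112743545 \left(- 107 i + 66 \sqrt{7}\right)} \approx -0.015469 + 0.025243 i$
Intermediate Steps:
$I{\left(Z \right)} = \frac{-352 + Z}{-3 + Z}$
$z{\left(c,D \right)} = -2 + D + c - 22 \sqrt{D}$ ($z{\left(c,D \right)} = -2 - \left(- D - c + 22 \sqrt{D}\right) = -2 + \left(D + c - 22 \sqrt{D}\right) = -2 + D + c - 22 \sqrt{D}$)
$\frac{371399 \frac{1}{z{\left(-42,-63 \right)}}}{61257} + \frac{I{\left(548 \right)}}{-248302} = \frac{371399 \frac{1}{-2 - 63 - 42 - 22 \sqrt{-63}}}{61257} + \frac{\frac{1}{-3 + 548} \left(-352 + 548\right)}{-248302} = \frac{371399}{-2 - 63 - 42 - 22 \cdot 3 i \sqrt{7}} \cdot \frac{1}{61257} + \frac{1}{545} \cdot 196 \left(- \frac{1}{248302}\right) = \frac{371399}{-2 - 63 - 42 - 66 i \sqrt{7}} \cdot \frac{1}{61257} + \frac{1}{545} \cdot 196 \left(- \frac{1}{248302}\right) = \frac{371399}{-107 - 66 i \sqrt{7}} \cdot \frac{1}{61257} + \frac{196}{545} \left(- \frac{1}{248302}\right) = \frac{53057}{8751 \left(-107 - 66 i \sqrt{7}\right)} - \frac{98}{67662295} = - \frac{98}{67662295} + \frac{53057}{8751 \left(-107 - 66 i \sqrt{7}\right)}$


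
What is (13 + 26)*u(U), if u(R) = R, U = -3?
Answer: -117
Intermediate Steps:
(13 + 26)*u(U) = (13 + 26)*(-3) = 39*(-3) = -117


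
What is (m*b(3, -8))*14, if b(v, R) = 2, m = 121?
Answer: 3388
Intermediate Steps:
(m*b(3, -8))*14 = (121*2)*14 = 242*14 = 3388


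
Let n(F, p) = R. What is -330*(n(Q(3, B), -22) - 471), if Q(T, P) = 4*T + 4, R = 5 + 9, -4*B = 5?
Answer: 150810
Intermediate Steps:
B = -5/4 (B = -¼*5 = -5/4 ≈ -1.2500)
R = 14
Q(T, P) = 4 + 4*T
n(F, p) = 14
-330*(n(Q(3, B), -22) - 471) = -330*(14 - 471) = -330*(-457) = 150810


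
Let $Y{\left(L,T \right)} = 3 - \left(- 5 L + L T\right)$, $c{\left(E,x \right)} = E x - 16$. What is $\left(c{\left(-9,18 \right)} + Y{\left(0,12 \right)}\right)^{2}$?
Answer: $30625$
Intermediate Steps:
$c{\left(E,x \right)} = -16 + E x$
$Y{\left(L,T \right)} = 3 + 5 L - L T$ ($Y{\left(L,T \right)} = 3 - \left(- 5 L + L T\right) = 3 + 5 L - L T$)
$\left(c{\left(-9,18 \right)} + Y{\left(0,12 \right)}\right)^{2} = \left(\left(-16 - 162\right) + \left(3 + 5 \cdot 0 - 0 \cdot 12\right)\right)^{2} = \left(\left(-16 - 162\right) + \left(3 + 0 + 0\right)\right)^{2} = \left(-178 + 3\right)^{2} = \left(-175\right)^{2} = 30625$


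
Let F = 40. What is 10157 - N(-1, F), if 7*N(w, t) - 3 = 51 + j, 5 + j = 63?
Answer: 10141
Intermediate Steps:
j = 58 (j = -5 + 63 = 58)
N(w, t) = 16 (N(w, t) = 3/7 + (51 + 58)/7 = 3/7 + (⅐)*109 = 3/7 + 109/7 = 16)
10157 - N(-1, F) = 10157 - 1*16 = 10157 - 16 = 10141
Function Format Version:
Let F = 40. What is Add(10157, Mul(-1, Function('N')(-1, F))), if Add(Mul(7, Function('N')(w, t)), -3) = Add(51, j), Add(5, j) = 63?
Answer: 10141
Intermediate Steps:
j = 58 (j = Add(-5, 63) = 58)
Function('N')(w, t) = 16 (Function('N')(w, t) = Add(Rational(3, 7), Mul(Rational(1, 7), Add(51, 58))) = Add(Rational(3, 7), Mul(Rational(1, 7), 109)) = Add(Rational(3, 7), Rational(109, 7)) = 16)
Add(10157, Mul(-1, Function('N')(-1, F))) = Add(10157, Mul(-1, 16)) = Add(10157, -16) = 10141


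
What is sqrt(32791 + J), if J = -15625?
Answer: sqrt(17166) ≈ 131.02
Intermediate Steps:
sqrt(32791 + J) = sqrt(32791 - 15625) = sqrt(17166)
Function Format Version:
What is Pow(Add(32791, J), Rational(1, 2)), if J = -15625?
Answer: Pow(17166, Rational(1, 2)) ≈ 131.02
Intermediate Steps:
Pow(Add(32791, J), Rational(1, 2)) = Pow(Add(32791, -15625), Rational(1, 2)) = Pow(17166, Rational(1, 2))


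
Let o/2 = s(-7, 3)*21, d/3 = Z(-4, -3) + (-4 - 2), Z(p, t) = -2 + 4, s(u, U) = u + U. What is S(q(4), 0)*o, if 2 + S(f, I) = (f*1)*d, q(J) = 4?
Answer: 8400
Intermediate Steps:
s(u, U) = U + u
Z(p, t) = 2
d = -12 (d = 3*(2 + (-4 - 2)) = 3*(2 - 6) = 3*(-4) = -12)
S(f, I) = -2 - 12*f (S(f, I) = -2 + (f*1)*(-12) = -2 + f*(-12) = -2 - 12*f)
o = -168 (o = 2*((3 - 7)*21) = 2*(-4*21) = 2*(-84) = -168)
S(q(4), 0)*o = (-2 - 12*4)*(-168) = (-2 - 48)*(-168) = -50*(-168) = 8400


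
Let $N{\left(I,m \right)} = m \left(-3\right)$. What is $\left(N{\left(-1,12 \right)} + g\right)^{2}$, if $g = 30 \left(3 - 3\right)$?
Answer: $1296$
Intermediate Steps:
$N{\left(I,m \right)} = - 3 m$
$g = 0$ ($g = 30 \left(3 - 3\right) = 30 \cdot 0 = 0$)
$\left(N{\left(-1,12 \right)} + g\right)^{2} = \left(\left(-3\right) 12 + 0\right)^{2} = \left(-36 + 0\right)^{2} = \left(-36\right)^{2} = 1296$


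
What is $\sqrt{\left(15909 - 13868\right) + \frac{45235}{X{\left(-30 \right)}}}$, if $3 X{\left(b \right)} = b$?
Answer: $\frac{i \sqrt{9930}}{2} \approx 49.825 i$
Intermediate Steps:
$X{\left(b \right)} = \frac{b}{3}$
$\sqrt{\left(15909 - 13868\right) + \frac{45235}{X{\left(-30 \right)}}} = \sqrt{\left(15909 - 13868\right) + \frac{45235}{\frac{1}{3} \left(-30\right)}} = \sqrt{\left(15909 - 13868\right) + \frac{45235}{-10}} = \sqrt{2041 + 45235 \left(- \frac{1}{10}\right)} = \sqrt{2041 - \frac{9047}{2}} = \sqrt{- \frac{4965}{2}} = \frac{i \sqrt{9930}}{2}$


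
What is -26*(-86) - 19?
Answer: 2217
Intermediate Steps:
-26*(-86) - 19 = 2236 - 19 = 2217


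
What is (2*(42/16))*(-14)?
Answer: -147/2 ≈ -73.500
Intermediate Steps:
(2*(42/16))*(-14) = (2*(42*(1/16)))*(-14) = (2*(21/8))*(-14) = (21/4)*(-14) = -147/2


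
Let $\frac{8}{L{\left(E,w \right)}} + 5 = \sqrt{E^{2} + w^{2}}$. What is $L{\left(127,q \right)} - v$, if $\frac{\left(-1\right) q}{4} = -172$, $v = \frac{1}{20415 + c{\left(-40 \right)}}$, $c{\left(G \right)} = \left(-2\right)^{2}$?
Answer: $\frac{40914}{1249254839} + \frac{\sqrt{489473}}{61181} \approx 0.011468$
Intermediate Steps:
$c{\left(G \right)} = 4$
$v = \frac{1}{20419}$ ($v = \frac{1}{20415 + 4} = \frac{1}{20419} \approx 4.8974 \cdot 10^{-5}$)
$q = 688$ ($q = \left(-4\right) \left(-172\right) = 688$)
$L{\left(E,w \right)} = \frac{8}{-5 + \sqrt{E^{2} + w^{2}}}$
$L{\left(127,q \right)} - v = \frac{8}{-5 + \sqrt{127^{2} + 688^{2}}} - \frac{1}{20419} = \frac{8}{-5 + \sqrt{16129 + 473344}} - \frac{1}{20419} = \frac{8}{-5 + \sqrt{489473}} - \frac{1}{20419} = - \frac{1}{20419} + \frac{8}{-5 + \sqrt{489473}}$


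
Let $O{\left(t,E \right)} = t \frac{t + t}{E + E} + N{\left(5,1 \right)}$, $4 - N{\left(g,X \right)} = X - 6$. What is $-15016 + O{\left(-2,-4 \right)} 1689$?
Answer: $-1504$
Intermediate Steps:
$N{\left(g,X \right)} = 10 - X$ ($N{\left(g,X \right)} = 4 - \left(X - 6\right) = 4 - \left(-6 + X\right) = 10 - X$)
$O{\left(t,E \right)} = 9 + \frac{t^{2}}{E}$ ($O{\left(t,E \right)} = t \frac{t + t}{E + E} + \left(10 - 1\right) = t \frac{2 t}{2 E} + \left(10 - 1\right) = t 2 t \frac{1}{2 E} + 9 = t \frac{t}{E} + 9 = \frac{t^{2}}{E} + 9 = 9 + \frac{t^{2}}{E}$)
$-15016 + O{\left(-2,-4 \right)} 1689 = -15016 + \left(9 + \frac{\left(-2\right)^{2}}{-4}\right) 1689 = -15016 + \left(9 - 1\right) 1689 = -15016 + 8 \cdot 1689 = -15016 + 13512 = -1504$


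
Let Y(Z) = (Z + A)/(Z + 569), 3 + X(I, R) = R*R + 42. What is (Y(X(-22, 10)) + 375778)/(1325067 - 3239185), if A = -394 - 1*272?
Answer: -266050297/1355195544 ≈ -0.19632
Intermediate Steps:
A = -666 (A = -394 - 272 = -666)
X(I, R) = 39 + R**2 (X(I, R) = -3 + (R*R + 42) = -3 + (R**2 + 42) = -3 + (42 + R**2) = 39 + R**2)
Y(Z) = (-666 + Z)/(569 + Z) (Y(Z) = (Z - 666)/(Z + 569) = (-666 + Z)/(569 + Z))
(Y(X(-22, 10)) + 375778)/(1325067 - 3239185) = ((-666 + (39 + 10**2))/(569 + (39 + 10**2)) + 375778)/(1325067 - 3239185) = ((-666 + (39 + 100))/(569 + (39 + 100)) + 375778)/(-1914118) = ((-666 + 139)/(569 + 139) + 375778)*(-1/1914118) = (-527/708 + 375778)*(-1/1914118) = (266050297/708)*(-1/1914118) = -266050297/1355195544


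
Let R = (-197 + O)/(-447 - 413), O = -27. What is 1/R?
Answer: 215/56 ≈ 3.8393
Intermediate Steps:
R = 56/215 (R = (-197 - 27)/(-447 - 413) = -224/(-860) = -224*(-1/860) = 56/215 ≈ 0.26047)
1/R = 1/(56/215) = 215/56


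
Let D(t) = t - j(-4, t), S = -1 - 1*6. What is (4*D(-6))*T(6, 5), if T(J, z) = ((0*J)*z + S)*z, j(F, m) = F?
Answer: 280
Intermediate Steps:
S = -7 (S = -1 - 6 = -7)
D(t) = 4 + t (D(t) = t - 1*(-4) = t + 4 = 4 + t)
T(J, z) = -7*z (T(J, z) = ((0*J)*z - 7)*z = (0*z - 7)*z = (0 - 7)*z = -7*z)
(4*D(-6))*T(6, 5) = (4*(4 - 6))*(-7*5) = (4*(-2))*(-35) = -8*(-35) = 280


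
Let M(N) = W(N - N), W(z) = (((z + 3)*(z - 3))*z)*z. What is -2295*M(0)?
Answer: 0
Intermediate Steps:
W(z) = z**2*(-3 + z)*(3 + z) (W(z) = (((3 + z)*(-3 + z))*z)*z = (((-3 + z)*(3 + z))*z)*z = (z*(-3 + z)*(3 + z))*z = z**2*(-3 + z)*(3 + z))
M(N) = 0 (M(N) = (N - N)**2*(-9 + (N - N)**2) = 0**2*(-9 + 0**2) = 0*(-9 + 0) = 0*(-9) = 0)
-2295*M(0) = -2295*0 = 0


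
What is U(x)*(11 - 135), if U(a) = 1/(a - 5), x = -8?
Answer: 124/13 ≈ 9.5385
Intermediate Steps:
U(a) = 1/(-5 + a)
U(x)*(11 - 135) = (11 - 135)/(-5 - 8) = -124/(-13) = -1/13*(-124) = 124/13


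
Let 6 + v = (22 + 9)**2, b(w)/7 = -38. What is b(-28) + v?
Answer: 689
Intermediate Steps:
b(w) = -266 (b(w) = 7*(-38) = -266)
v = 955 (v = -6 + (22 + 9)**2 = -6 + 31**2 = -6 + 961 = 955)
b(-28) + v = -266 + 955 = 689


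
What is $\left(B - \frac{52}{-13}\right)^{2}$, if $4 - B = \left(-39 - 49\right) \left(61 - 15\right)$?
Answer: $16451136$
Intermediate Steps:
$B = 4052$ ($B = 4 - \left(-39 - 49\right) \left(61 - 15\right) = 4 - \left(-88\right) 46 = 4 - -4048 = 4 + 4048 = 4052$)
$\left(B - \frac{52}{-13}\right)^{2} = \left(4052 - \frac{52}{-13}\right)^{2} = \left(4052 - -4\right)^{2} = \left(4052 + 4\right)^{2} = 4056^{2} = 16451136$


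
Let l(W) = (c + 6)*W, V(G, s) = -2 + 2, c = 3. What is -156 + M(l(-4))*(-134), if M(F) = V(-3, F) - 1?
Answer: -22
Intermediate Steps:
V(G, s) = 0
l(W) = 9*W (l(W) = (3 + 6)*W = 9*W)
M(F) = -1 (M(F) = 0 - 1 = -1)
-156 + M(l(-4))*(-134) = -156 - 1*(-134) = -156 + 134 = -22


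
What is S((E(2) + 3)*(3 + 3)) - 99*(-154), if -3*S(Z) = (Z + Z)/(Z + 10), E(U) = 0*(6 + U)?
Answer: 106719/7 ≈ 15246.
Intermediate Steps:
E(U) = 0
S(Z) = -2*Z/(3*(10 + Z)) (S(Z) = -(Z + Z)/(3*(Z + 10)) = -2*Z/(3*(10 + Z)))
S((E(2) + 3)*(3 + 3)) - 99*(-154) = -2*(0 + 3)*(3 + 3)/(30 + 3*((0 + 3)*(3 + 3))) - 99*(-154) = -2*3*6/(30 + 3*(3*6)) + 15246 = -2*18/(30 + 3*18) + 15246 = -2*18/(30 + 54) + 15246 = -2*18/84 + 15246 = -2*18*1/84 + 15246 = -3/7 + 15246 = 106719/7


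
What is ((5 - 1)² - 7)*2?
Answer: 18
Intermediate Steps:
((5 - 1)² - 7)*2 = (4² - 7)*2 = (16 - 7)*2 = 9*2 = 18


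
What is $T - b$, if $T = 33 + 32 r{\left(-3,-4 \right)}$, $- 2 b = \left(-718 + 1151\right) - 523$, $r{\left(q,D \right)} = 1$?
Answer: $20$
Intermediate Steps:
$b = 45$ ($b = - \frac{\left(-718 + 1151\right) - 523}{2} = - \frac{433 - 523}{2} = \left(- \frac{1}{2}\right) \left(-90\right) = 45$)
$T = 65$ ($T = 33 + 32 \cdot 1 = 33 + 32 = 65$)
$T - b = 65 - 45 = 20$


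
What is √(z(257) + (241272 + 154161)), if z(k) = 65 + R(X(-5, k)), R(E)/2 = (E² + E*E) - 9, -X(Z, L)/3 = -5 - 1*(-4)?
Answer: 2*√98879 ≈ 628.90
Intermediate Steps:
X(Z, L) = 3 (X(Z, L) = -3*(-5 - 1*(-4)) = -3*(-5 + 4) = -3*(-1) = 3)
R(E) = -18 + 4*E² (R(E) = 2*((E² + E*E) - 9) = 2*((E² + E²) - 9) = 2*(2*E² - 9) = 2*(-9 + 2*E²) = -18 + 4*E²)
z(k) = 83 (z(k) = 65 + (-18 + 4*3²) = 65 + (-18 + 4*9) = 65 + (-18 + 36) = 65 + 18 = 83)
√(z(257) + (241272 + 154161)) = √(83 + (241272 + 154161)) = √(83 + 395433) = √395516 = 2*√98879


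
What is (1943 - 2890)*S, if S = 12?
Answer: -11364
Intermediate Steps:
(1943 - 2890)*S = (1943 - 2890)*12 = -947*12 = -11364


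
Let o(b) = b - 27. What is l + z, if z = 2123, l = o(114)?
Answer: 2210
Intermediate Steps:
o(b) = -27 + b
l = 87 (l = -27 + 114 = 87)
l + z = 87 + 2123 = 2210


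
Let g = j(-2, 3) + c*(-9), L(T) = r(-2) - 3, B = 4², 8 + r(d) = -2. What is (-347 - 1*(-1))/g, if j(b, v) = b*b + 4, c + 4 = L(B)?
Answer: -346/161 ≈ -2.1491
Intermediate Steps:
r(d) = -10 (r(d) = -8 - 2 = -10)
B = 16
L(T) = -13 (L(T) = -10 - 3 = -13)
c = -17 (c = -4 - 13 = -17)
j(b, v) = 4 + b² (j(b, v) = b² + 4 = 4 + b²)
g = 161 (g = (4 + (-2)²) - 17*(-9) = (4 + 4) + 153 = 8 + 153 = 161)
(-347 - 1*(-1))/g = (-347 - 1*(-1))/161 = (-347 + 1)*(1/161) = -346*1/161 = -346/161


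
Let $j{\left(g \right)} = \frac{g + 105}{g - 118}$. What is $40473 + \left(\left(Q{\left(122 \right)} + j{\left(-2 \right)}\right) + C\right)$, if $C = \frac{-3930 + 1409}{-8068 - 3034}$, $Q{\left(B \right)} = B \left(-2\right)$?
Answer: $\frac{26796920987}{666120} \approx 40228.0$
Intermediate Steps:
$Q{\left(B \right)} = - 2 B$
$j{\left(g \right)} = \frac{105 + g}{-118 + g}$
$C = \frac{2521}{11102}$ ($C = - \frac{2521}{-11102} = \left(-2521\right) \left(- \frac{1}{11102}\right) = \frac{2521}{11102} \approx 0.22708$)
$40473 + \left(\left(Q{\left(122 \right)} + j{\left(-2 \right)}\right) + C\right) = 40473 + \left(\left(\left(-2\right) 122 + \frac{105 - 2}{-118 - 2}\right) + \frac{2521}{11102}\right) = 40473 + \left(\left(-244 + \frac{1}{-120} \cdot 103\right) + \frac{2521}{11102}\right) = 40473 + \left(\left(-244 - \frac{103}{120}\right) + \frac{2521}{11102}\right) = 40473 + \left(- \frac{29383}{120} + \frac{2521}{11102}\right) = 40473 - \frac{162953773}{666120} = \frac{26796920987}{666120}$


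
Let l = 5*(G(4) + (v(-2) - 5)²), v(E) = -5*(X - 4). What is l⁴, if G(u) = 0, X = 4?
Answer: 244140625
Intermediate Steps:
v(E) = 0 (v(E) = -5*(4 - 4) = -5*0 = 0)
l = 125 (l = 5*(0 + (0 - 5)²) = 5*(0 + (-5)²) = 5*(0 + 25) = 5*25 = 125)
l⁴ = 125⁴ = 244140625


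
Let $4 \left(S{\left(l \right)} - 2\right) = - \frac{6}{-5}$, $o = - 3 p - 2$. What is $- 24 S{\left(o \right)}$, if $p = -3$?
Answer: $- \frac{276}{5} \approx -55.2$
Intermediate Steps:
$o = 7$ ($o = \left(-3\right) \left(-3\right) - 2 = 9 - 2 = 7$)
$S{\left(l \right)} = \frac{23}{10}$ ($S{\left(l \right)} = 2 + \frac{\left(-6\right) \frac{1}{-5}}{4} = 2 + \frac{\left(-6\right) \left(- \frac{1}{5}\right)}{4} = 2 + \frac{1}{4} \cdot \frac{6}{5} = 2 + \frac{3}{10} = \frac{23}{10}$)
$- 24 S{\left(o \right)} = \left(-24\right) \frac{23}{10} = - \frac{276}{5}$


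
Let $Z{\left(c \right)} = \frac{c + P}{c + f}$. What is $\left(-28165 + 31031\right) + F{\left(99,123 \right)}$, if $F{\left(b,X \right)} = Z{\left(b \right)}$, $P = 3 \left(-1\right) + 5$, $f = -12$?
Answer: $\frac{249443}{87} \approx 2867.2$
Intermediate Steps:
$P = 2$ ($P = -3 + 5 = 2$)
$Z{\left(c \right)} = \frac{2 + c}{-12 + c}$ ($Z{\left(c \right)} = \frac{c + 2}{c - 12} = \frac{2 + c}{-12 + c}$)
$F{\left(b,X \right)} = \frac{2 + b}{-12 + b}$
$\left(-28165 + 31031\right) + F{\left(99,123 \right)} = \left(-28165 + 31031\right) + \frac{2 + 99}{-12 + 99} = 2866 + \frac{1}{87} \cdot 101 = 2866 + \frac{101}{87} = \frac{249443}{87}$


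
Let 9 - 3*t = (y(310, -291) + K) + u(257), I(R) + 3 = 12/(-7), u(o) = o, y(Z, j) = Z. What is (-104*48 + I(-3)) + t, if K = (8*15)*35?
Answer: -46079/7 ≈ -6582.7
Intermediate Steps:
I(R) = -33/7 (I(R) = -3 + 12/(-7) = -3 + 12*(-⅐) = -3 - 12/7 = -33/7)
K = 4200 (K = 120*35 = 4200)
t = -1586 (t = 3 - ((310 + 4200) + 257)/3 = 3 - (4510 + 257)/3 = 3 - ⅓*4767 = 3 - 1589 = -1586)
(-104*48 + I(-3)) + t = (-104*48 - 33/7) - 1586 = (-4992 - 33/7) - 1586 = -34977/7 - 1586 = -46079/7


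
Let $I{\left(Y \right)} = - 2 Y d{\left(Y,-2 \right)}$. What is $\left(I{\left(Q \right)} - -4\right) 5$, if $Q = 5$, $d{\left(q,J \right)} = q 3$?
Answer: $-730$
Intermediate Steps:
$d{\left(q,J \right)} = 3 q$
$I{\left(Y \right)} = - 6 Y^{2}$ ($I{\left(Y \right)} = - 2 Y 3 Y = - 6 Y^{2}$)
$\left(I{\left(Q \right)} - -4\right) 5 = \left(- 6 \cdot 5^{2} - -4\right) 5 = \left(\left(-6\right) 25 + 4\right) 5 = \left(-150 + 4\right) 5 = \left(-146\right) 5 = -730$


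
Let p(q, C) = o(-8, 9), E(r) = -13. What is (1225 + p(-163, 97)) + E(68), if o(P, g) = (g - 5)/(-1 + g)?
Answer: 2425/2 ≈ 1212.5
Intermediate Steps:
o(P, g) = (-5 + g)/(-1 + g)
p(q, C) = ½ (p(q, C) = (-5 + 9)/(-1 + 9) = 4/8 = (⅛)*4 = ½)
(1225 + p(-163, 97)) + E(68) = (1225 + ½) - 13 = 2451/2 - 13 = 2425/2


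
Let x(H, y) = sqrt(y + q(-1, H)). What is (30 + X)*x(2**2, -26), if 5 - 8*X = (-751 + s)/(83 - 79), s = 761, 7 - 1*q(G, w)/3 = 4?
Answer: 485*I*sqrt(17)/16 ≈ 124.98*I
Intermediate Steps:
q(G, w) = 9 (q(G, w) = 21 - 3*4 = 21 - 12 = 9)
x(H, y) = sqrt(9 + y) (x(H, y) = sqrt(y + 9) = sqrt(9 + y))
X = 5/16 (X = 5/8 - (-751 + 761)/(8*(83 - 79)) = 5/8 - 5/(4*4) = 5/8 - 1/8*5/2 = 5/8 - 5/16 = 5/16 ≈ 0.31250)
(30 + X)*x(2**2, -26) = (30 + 5/16)*sqrt(9 - 26) = 485*sqrt(-17)/16 = 485*(I*sqrt(17))/16 = 485*I*sqrt(17)/16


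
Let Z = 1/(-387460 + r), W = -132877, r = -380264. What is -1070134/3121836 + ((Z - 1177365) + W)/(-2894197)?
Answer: 21180268952007377/192681842297139028 ≈ 0.10992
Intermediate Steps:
Z = -1/767724 (Z = 1/(-387460 - 380264) = 1/(-767724) = -1/767724 ≈ -1.3026e-6)
-1070134/3121836 + ((Z - 1177365) + W)/(-2894197) = -1070134/3121836 + ((-1/767724 - 1177365) - 132877)/(-2894197) = -1070134*1/3121836 + (-903891367261/767724 - 132877)*(-1/2894197) = -535067/1560918 - 1005904229209/767724*(-1/2894197) = -535067/1560918 + 1005904229209/2221944497628 = 21180268952007377/192681842297139028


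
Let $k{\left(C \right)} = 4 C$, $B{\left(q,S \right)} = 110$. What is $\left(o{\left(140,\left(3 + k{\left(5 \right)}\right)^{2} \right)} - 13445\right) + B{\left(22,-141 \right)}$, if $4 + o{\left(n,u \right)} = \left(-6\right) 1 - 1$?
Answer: $-13346$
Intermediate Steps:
$o{\left(n,u \right)} = -11$ ($o{\left(n,u \right)} = -4 - 7 = -11$)
$\left(o{\left(140,\left(3 + k{\left(5 \right)}\right)^{2} \right)} - 13445\right) + B{\left(22,-141 \right)} = \left(-11 - 13445\right) + 110 = -13456 + 110 = -13346$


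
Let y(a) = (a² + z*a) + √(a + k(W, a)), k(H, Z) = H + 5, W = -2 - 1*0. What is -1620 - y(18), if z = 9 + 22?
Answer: -2502 - √21 ≈ -2506.6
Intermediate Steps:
W = -2 (W = -2 + 0 = -2)
k(H, Z) = 5 + H
z = 31
y(a) = a² + √(3 + a) + 31*a (y(a) = (a² + 31*a) + √(a + (5 - 2)) = (a² + 31*a) + √(a + 3) = (a² + 31*a) + √(3 + a) = a² + √(3 + a) + 31*a)
-1620 - y(18) = -1620 - (18² + √(3 + 18) + 31*18) = -1620 - (324 + √21 + 558) = -1620 - (882 + √21) = -1620 + (-882 - √21) = -2502 - √21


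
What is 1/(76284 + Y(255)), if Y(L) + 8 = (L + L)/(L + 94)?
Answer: 349/26620834 ≈ 1.3110e-5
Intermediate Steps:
Y(L) = -8 + 2*L/(94 + L) (Y(L) = -8 + (L + L)/(L + 94) = -8 + (2*L)/(94 + L) = -8 + 2*L/(94 + L))
1/(76284 + Y(255)) = 1/(76284 + 2*(-376 - 3*255)/(94 + 255)) = 1/(76284 + 2*(-376 - 765)/349) = 1/(76284 + 2*(1/349)*(-1141)) = 1/(76284 - 2282/349) = 1/(26620834/349) = 349/26620834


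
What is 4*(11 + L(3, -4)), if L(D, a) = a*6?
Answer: -52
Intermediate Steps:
L(D, a) = 6*a
4*(11 + L(3, -4)) = 4*(11 + 6*(-4)) = 4*(11 - 24) = 4*(-13) = -52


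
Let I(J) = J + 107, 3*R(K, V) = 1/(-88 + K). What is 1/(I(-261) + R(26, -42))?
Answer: -186/28645 ≈ -0.0064933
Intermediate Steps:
R(K, V) = 1/(3*(-88 + K))
I(J) = 107 + J
1/(I(-261) + R(26, -42)) = 1/((107 - 261) + 1/(3*(-88 + 26))) = 1/(-154 + (1/3)/(-62)) = 1/(-154 + (1/3)*(-1/62)) = 1/(-154 - 1/186) = 1/(-28645/186) = -186/28645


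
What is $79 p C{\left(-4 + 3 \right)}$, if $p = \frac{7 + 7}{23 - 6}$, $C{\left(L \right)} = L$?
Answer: $- \frac{1106}{17} \approx -65.059$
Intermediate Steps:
$p = \frac{14}{17} \approx 0.82353$
$79 p C{\left(-4 + 3 \right)} = 79 \cdot \frac{14}{17} \left(-4 + 3\right) = \frac{1106}{17} \left(-1\right) = - \frac{1106}{17}$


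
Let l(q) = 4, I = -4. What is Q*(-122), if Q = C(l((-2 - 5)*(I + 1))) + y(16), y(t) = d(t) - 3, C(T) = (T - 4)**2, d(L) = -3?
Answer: 732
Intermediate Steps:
C(T) = (-4 + T)**2
y(t) = -6 (y(t) = -3 - 3 = -6)
Q = -6 (Q = (-4 + 4)**2 - 6 = 0**2 - 6 = 0 - 6 = -6)
Q*(-122) = -6*(-122) = 732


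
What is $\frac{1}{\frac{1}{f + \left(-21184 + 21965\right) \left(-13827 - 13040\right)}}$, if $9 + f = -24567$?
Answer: $-21007703$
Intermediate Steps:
$f = -24576$ ($f = -9 - 24567 = -24576$)
$\frac{1}{\frac{1}{f + \left(-21184 + 21965\right) \left(-13827 - 13040\right)}} = \frac{1}{\frac{1}{-24576 + \left(-21184 + 21965\right) \left(-13827 - 13040\right)}} = \frac{1}{\frac{1}{-24576 + 781 \left(-26867\right)}} = \frac{1}{\frac{1}{-24576 - 20983127}} = \frac{1}{\frac{1}{-21007703}} = \frac{1}{- \frac{1}{21007703}} = -21007703$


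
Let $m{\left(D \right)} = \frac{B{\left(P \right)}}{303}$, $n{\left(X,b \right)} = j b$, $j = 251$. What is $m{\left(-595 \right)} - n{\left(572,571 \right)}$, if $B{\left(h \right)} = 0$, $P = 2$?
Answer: $-143321$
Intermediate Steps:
$n{\left(X,b \right)} = 251 b$
$m{\left(D \right)} = 0$ ($m{\left(D \right)} = \frac{0}{303} = 0 \cdot \frac{1}{303} = 0$)
$m{\left(-595 \right)} - n{\left(572,571 \right)} = 0 - 251 \cdot 571 = 0 - 143321 = -143321$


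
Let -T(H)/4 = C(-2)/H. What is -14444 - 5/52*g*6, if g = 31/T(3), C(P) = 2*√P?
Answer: -14444 - 1395*I*√2/416 ≈ -14444.0 - 4.7424*I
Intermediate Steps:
T(H) = -8*I*√2/H (T(H) = -4*2*√(-2)/H = -4*2*(I*√2)/H = -4*2*I*√2/H = -8*I*√2/H)
g = 93*I*√2/16 (g = 31/((-8*I*√2/3)) = 31*(3*I*√2/16) = 93*I*√2/16 ≈ 8.2201*I)
-14444 - 5/52*g*6 = -14444 - 5/52*(93*I*√2/16)*6 = -14444 - 5*(1/52)*279*I*√2/8 = -14444 - 5*279*I*√2/8/52 = -14444 - 1395*I*√2/416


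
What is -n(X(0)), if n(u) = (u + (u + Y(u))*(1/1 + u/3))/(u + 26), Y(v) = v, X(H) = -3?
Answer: 3/23 ≈ 0.13043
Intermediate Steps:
n(u) = (u + 2*u*(1 + u/3))/(26 + u) (n(u) = (u + (u + u)*(1/1 + u/3))/(u + 26) = (u + (2*u)*(1*1 + u*(⅓)))/(26 + u) = (u + (2*u)*(1 + u/3))/(26 + u) = (u + 2*u*(1 + u/3))/(26 + u))
-n(X(0)) = -(-3)*(9 + 2*(-3))/(3*(26 - 3)) = -(-3)*(9 - 6)/(3*23) = -(-3)*3/(3*23) = -1*(-3/23) = 3/23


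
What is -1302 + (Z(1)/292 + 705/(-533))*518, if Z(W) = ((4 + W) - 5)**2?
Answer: -1059156/533 ≈ -1987.2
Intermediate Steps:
Z(W) = (-1 + W)**2
-1302 + (Z(1)/292 + 705/(-533))*518 = -1302 + ((-1 + 1)**2/292 + 705/(-533))*518 = -1302 + (0**2*(1/292) + 705*(-1/533))*518 = -1302 + (0*(1/292) - 705/533)*518 = -1302 + (0 - 705/533)*518 = -1302 - 705/533*518 = -1302 - 365190/533 = -1059156/533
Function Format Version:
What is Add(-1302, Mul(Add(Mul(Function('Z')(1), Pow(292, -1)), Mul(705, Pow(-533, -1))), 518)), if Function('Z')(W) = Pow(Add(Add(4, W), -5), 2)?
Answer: Rational(-1059156, 533) ≈ -1987.2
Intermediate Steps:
Function('Z')(W) = Pow(Add(-1, W), 2)
Add(-1302, Mul(Add(Mul(Function('Z')(1), Pow(292, -1)), Mul(705, Pow(-533, -1))), 518)) = Add(-1302, Mul(Add(Mul(Pow(Add(-1, 1), 2), Pow(292, -1)), Mul(705, Pow(-533, -1))), 518)) = Add(-1302, Mul(Add(Mul(Pow(0, 2), Rational(1, 292)), Mul(705, Rational(-1, 533))), 518)) = Add(-1302, Mul(Add(Mul(0, Rational(1, 292)), Rational(-705, 533)), 518)) = Add(-1302, Mul(Add(0, Rational(-705, 533)), 518)) = Add(-1302, Mul(Rational(-705, 533), 518)) = Add(-1302, Rational(-365190, 533)) = Rational(-1059156, 533)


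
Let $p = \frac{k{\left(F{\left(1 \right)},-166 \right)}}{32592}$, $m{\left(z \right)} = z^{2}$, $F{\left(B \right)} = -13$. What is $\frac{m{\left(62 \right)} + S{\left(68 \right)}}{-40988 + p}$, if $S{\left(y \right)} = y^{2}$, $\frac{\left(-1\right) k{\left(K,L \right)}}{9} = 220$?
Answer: $- \frac{22999088}{111323573} \approx -0.2066$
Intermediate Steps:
$k{\left(K,L \right)} = -1980$ ($k{\left(K,L \right)} = \left(-9\right) 220 = -1980$)
$p = - \frac{165}{2716}$ ($p = - \frac{1980}{32592} = \left(-1980\right) \frac{1}{32592} = - \frac{165}{2716} \approx -0.060751$)
$\frac{m{\left(62 \right)} + S{\left(68 \right)}}{-40988 + p} = \frac{62^{2} + 68^{2}}{-40988 - \frac{165}{2716}} = \frac{3844 + 4624}{- \frac{111323573}{2716}} = 8468 \left(- \frac{2716}{111323573}\right) = - \frac{22999088}{111323573}$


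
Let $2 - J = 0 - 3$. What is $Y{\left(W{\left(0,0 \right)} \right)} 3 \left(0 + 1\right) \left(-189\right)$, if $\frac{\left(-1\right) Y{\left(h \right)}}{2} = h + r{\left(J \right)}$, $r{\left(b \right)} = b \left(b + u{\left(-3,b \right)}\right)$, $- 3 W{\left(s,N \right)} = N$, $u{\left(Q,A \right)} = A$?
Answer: $56700$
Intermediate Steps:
$W{\left(s,N \right)} = - \frac{N}{3}$
$J = 5$ ($J = 2 - \left(0 - 3\right) = 2 - -3 = 2 + 3 = 5$)
$r{\left(b \right)} = 2 b^{2}$ ($r{\left(b \right)} = b \left(b + b\right) = b 2 b = 2 b^{2}$)
$Y{\left(h \right)} = -100 - 2 h$ ($Y{\left(h \right)} = - 2 \left(h + 2 \cdot 5^{2}\right) = - 2 \left(h + 2 \cdot 25\right) = - 2 \left(h + 50\right) = - 2 \left(50 + h\right) = -100 - 2 h$)
$Y{\left(W{\left(0,0 \right)} \right)} 3 \left(0 + 1\right) \left(-189\right) = \left(-100 - 2 \left(\left(- \frac{1}{3}\right) 0\right)\right) 3 \left(0 + 1\right) \left(-189\right) = \left(-100 - 0\right) 3 \cdot 1 \left(-189\right) = \left(-100 + 0\right) 3 \left(-189\right) = \left(-100\right) 3 \left(-189\right) = \left(-300\right) \left(-189\right) = 56700$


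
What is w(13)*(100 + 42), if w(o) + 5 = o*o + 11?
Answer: 24850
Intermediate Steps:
w(o) = 6 + o**2 (w(o) = -5 + (o*o + 11) = -5 + (o**2 + 11) = -5 + (11 + o**2) = 6 + o**2)
w(13)*(100 + 42) = (6 + 13**2)*(100 + 42) = (6 + 169)*142 = 175*142 = 24850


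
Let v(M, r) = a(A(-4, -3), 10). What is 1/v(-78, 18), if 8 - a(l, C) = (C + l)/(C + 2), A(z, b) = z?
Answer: 2/15 ≈ 0.13333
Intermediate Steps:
a(l, C) = 8 - (C + l)/(2 + C) (a(l, C) = 8 - (C + l)/(C + 2) = 8 - (C + l)/(2 + C))
v(M, r) = 15/2 (v(M, r) = (16 - 1*(-4) + 7*10)/(2 + 10) = (16 + 4 + 70)/12 = (1/12)*90 = 15/2)
1/v(-78, 18) = 1/(15/2) = 2/15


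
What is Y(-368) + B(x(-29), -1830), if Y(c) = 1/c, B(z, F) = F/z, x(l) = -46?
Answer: 14639/368 ≈ 39.780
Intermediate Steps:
Y(-368) + B(x(-29), -1830) = 1/(-368) - 1830/(-46) = -1/368 - 1830*(-1/46) = -1/368 + 915/23 = 14639/368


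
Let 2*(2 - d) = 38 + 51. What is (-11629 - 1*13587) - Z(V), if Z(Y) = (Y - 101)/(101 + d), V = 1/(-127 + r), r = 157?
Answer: -3403927/135 ≈ -25214.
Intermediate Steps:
d = -85/2 (d = 2 - (38 + 51)/2 = 2 - 1/2*89 = 2 - 89/2 = -85/2 ≈ -42.500)
V = 1/30 (V = 1/(-127 + 157) = 1/30 ≈ 0.033333)
Z(Y) = -202/117 + 2*Y/117 (Z(Y) = (Y - 101)/(101 - 85/2) = (-101 + Y)/(117/2) = (-101 + Y)*(2/117) = -202/117 + 2*Y/117)
(-11629 - 1*13587) - Z(V) = (-11629 - 1*13587) - (-202/117 + (2/117)*(1/30)) = (-11629 - 13587) - (-202/117 + 1/1755) = -25216 - 1*(-233/135) = -25216 + 233/135 = -3403927/135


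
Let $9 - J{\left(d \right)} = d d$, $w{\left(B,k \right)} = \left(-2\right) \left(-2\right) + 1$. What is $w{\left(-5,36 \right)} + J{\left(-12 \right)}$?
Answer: $-130$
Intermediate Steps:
$w{\left(B,k \right)} = 5$ ($w{\left(B,k \right)} = 4 + 1 = 5$)
$J{\left(d \right)} = 9 - d^{2}$ ($J{\left(d \right)} = 9 - d d = 9 - d^{2}$)
$w{\left(-5,36 \right)} + J{\left(-12 \right)} = 5 + \left(9 - \left(-12\right)^{2}\right) = 5 + \left(9 - 144\right) = 5 - 135 = -130$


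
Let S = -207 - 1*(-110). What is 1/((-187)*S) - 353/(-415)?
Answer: 6403482/7527685 ≈ 0.85066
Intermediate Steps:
S = -97 (S = -207 + 110 = -97)
1/((-187)*S) - 353/(-415) = 1/(-187*(-97)) - 353/(-415) = -1/187*(-1/97) - 353*(-1/415) = 1/18139 + 353/415 = 6403482/7527685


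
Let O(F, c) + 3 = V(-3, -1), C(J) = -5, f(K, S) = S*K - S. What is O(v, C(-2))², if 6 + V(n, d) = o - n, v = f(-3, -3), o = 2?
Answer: 16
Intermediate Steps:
f(K, S) = -S + K*S (f(K, S) = K*S - S = -S + K*S)
v = 12 (v = -3*(-1 - 3) = -3*(-4) = 12)
V(n, d) = -4 - n (V(n, d) = -6 + (2 - n) = -4 - n)
O(F, c) = -4 (O(F, c) = -3 + (-4 - 1*(-3)) = -3 + (-4 + 3) = -3 - 1 = -4)
O(v, C(-2))² = (-4)² = 16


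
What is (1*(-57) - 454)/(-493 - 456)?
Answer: 7/13 ≈ 0.53846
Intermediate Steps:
(1*(-57) - 454)/(-493 - 456) = (-57 - 454)/(-949) = -511*(-1/949) = 7/13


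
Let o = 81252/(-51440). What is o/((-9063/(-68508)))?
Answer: -38655639/3237505 ≈ -11.940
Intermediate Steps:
o = -20313/12860 (o = 81252*(-1/51440) = -20313/12860 ≈ -1.5795)
o/((-9063/(-68508))) = -20313/(12860*((-9063/(-68508)))) = -20313/(12860*((-9063*(-1/68508)))) = -20313/(12860*1007/7612) = -20313/12860*7612/1007 = -38655639/3237505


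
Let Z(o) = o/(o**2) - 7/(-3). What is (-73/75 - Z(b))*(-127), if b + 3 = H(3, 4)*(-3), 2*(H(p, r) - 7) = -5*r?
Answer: 66167/150 ≈ 441.11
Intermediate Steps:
H(p, r) = 7 - 5*r/2 (H(p, r) = 7 + (-5*r)/2 = 7 - 5*r/2)
b = 6 (b = -3 + (7 - 5/2*4)*(-3) = -3 + (7 - 10)*(-3) = -3 - 3*(-3) = -3 + 9 = 6)
Z(o) = 7/3 + 1/o (Z(o) = o/o**2 - 7*(-1/3) = 1/o + 7/3 = 7/3 + 1/o)
(-73/75 - Z(b))*(-127) = (-73/75 - (7/3 + 1/6))*(-127) = (-73*1/75 - (7/3 + 1/6))*(-127) = (-73/75 - 1*5/2)*(-127) = (-73/75 - 5/2)*(-127) = -521/150*(-127) = 66167/150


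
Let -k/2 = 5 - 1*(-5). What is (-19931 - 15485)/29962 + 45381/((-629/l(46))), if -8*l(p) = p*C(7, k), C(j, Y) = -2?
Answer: -15658890167/18846098 ≈ -830.88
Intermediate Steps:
k = -20 (k = -2*(5 - 1*(-5)) = -2*(5 + 5) = -2*10 = -20)
l(p) = p/4 (l(p) = -p*(-2)/8 = -(-1)*p/4 = p/4)
(-19931 - 15485)/29962 + 45381/((-629/l(46))) = (-19931 - 15485)/29962 + 45381/((-629/((1/4)*46))) = -35416*1/29962 + 45381/((-629/23/2)) = -17708/14981 + 45381/((-629*2/23)) = -17708/14981 + 45381/(-1258/23) = -17708/14981 + 45381*(-23/1258) = -17708/14981 - 1043763/1258 = -15658890167/18846098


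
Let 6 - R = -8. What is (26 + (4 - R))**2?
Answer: 256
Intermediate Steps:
R = 14 (R = 6 - 1*(-8) = 6 + 8 = 14)
(26 + (4 - R))**2 = (26 + (4 - 1*14))**2 = (26 + (4 - 14))**2 = (26 - 10)**2 = 16**2 = 256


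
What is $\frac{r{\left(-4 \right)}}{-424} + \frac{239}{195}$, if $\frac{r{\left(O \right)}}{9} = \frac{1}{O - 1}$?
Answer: $\frac{101687}{82680} \approx 1.2299$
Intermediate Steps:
$r{\left(O \right)} = \frac{9}{-1 + O}$ ($r{\left(O \right)} = \frac{9}{O - 1} = \frac{9}{-1 + O}$)
$\frac{r{\left(-4 \right)}}{-424} + \frac{239}{195} = \frac{9 \frac{1}{-1 - 4}}{-424} + \frac{239}{195} = \frac{9}{-5} \left(- \frac{1}{424}\right) + 239 \cdot \frac{1}{195} = 9 \left(- \frac{1}{5}\right) \left(- \frac{1}{424}\right) + \frac{239}{195} = \left(- \frac{9}{5}\right) \left(- \frac{1}{424}\right) + \frac{239}{195} = \frac{9}{2120} + \frac{239}{195} = \frac{101687}{82680}$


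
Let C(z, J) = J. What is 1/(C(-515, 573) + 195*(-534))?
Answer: -1/103557 ≈ -9.6565e-6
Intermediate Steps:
1/(C(-515, 573) + 195*(-534)) = 1/(573 + 195*(-534)) = 1/(573 - 104130) = 1/(-103557) = -1/103557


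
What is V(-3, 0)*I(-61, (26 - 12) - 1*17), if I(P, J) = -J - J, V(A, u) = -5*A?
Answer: 90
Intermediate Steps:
I(P, J) = -2*J
V(-3, 0)*I(-61, (26 - 12) - 1*17) = (-5*(-3))*(-2*((26 - 12) - 1*17)) = 15*(-2*(14 - 17)) = 15*(-2*(-3)) = 15*6 = 90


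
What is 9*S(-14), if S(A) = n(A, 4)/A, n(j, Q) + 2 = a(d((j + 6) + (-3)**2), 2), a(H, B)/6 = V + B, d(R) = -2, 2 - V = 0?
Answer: -99/7 ≈ -14.143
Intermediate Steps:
V = 2 (V = 2 - 1*0 = 2 + 0 = 2)
a(H, B) = 12 + 6*B (a(H, B) = 6*(2 + B) = 12 + 6*B)
n(j, Q) = 22 (n(j, Q) = -2 + (12 + 6*2) = -2 + (12 + 12) = -2 + 24 = 22)
S(A) = 22/A
9*S(-14) = 9*(22/(-14)) = 9*(22*(-1/14)) = 9*(-11/7) = -99/7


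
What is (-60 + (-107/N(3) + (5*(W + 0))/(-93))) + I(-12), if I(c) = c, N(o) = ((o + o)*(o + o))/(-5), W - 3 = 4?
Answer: -64187/1116 ≈ -57.515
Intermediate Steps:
W = 7 (W = 3 + 4 = 7)
N(o) = -4*o²/5 (N(o) = ((2*o)*(2*o))*(-⅕) = (4*o²)*(-⅕) = -4*o²/5)
(-60 + (-107/N(3) + (5*(W + 0))/(-93))) + I(-12) = (-60 + (-107/((-⅘*3²)) + (5*(7 + 0))/(-93))) - 12 = (-60 + (-107/((-⅘*9)) + (5*7)*(-1/93))) - 12 = (-60 + (-107/(-36/5) + 35*(-1/93))) - 12 = (-60 + (-107*(-5/36) - 35/93)) - 12 = (-60 + (535/36 - 35/93)) - 12 = (-60 + 16165/1116) - 12 = -50795/1116 - 12 = -64187/1116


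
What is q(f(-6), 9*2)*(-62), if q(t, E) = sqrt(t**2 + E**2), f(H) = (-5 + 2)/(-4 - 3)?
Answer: -186*sqrt(1765)/7 ≈ -1116.3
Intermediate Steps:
f(H) = 3/7 (f(H) = -3/(-7) = -3*(-1/7) = 3/7)
q(t, E) = sqrt(E**2 + t**2)
q(f(-6), 9*2)*(-62) = sqrt((9*2)**2 + (3/7)**2)*(-62) = sqrt(18**2 + 9/49)*(-62) = sqrt(324 + 9/49)*(-62) = sqrt(15885/49)*(-62) = (3*sqrt(1765)/7)*(-62) = -186*sqrt(1765)/7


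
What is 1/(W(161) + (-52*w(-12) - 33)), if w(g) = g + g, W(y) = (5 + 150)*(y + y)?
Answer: 1/51125 ≈ 1.9560e-5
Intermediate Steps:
W(y) = 310*y (W(y) = 155*(2*y) = 310*y)
w(g) = 2*g
1/(W(161) + (-52*w(-12) - 33)) = 1/(310*161 + (-104*(-12) - 33)) = 1/(49910 + (-52*(-24) - 33)) = 1/(49910 + (1248 - 33)) = 1/(49910 + 1215) = 1/51125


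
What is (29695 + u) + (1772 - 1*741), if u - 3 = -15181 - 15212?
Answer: 336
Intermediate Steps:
u = -30390 (u = 3 + (-15181 - 15212) = 3 - 30393 = -30390)
(29695 + u) + (1772 - 1*741) = (29695 - 30390) + (1772 - 1*741) = -695 + (1772 - 741) = -695 + 1031 = 336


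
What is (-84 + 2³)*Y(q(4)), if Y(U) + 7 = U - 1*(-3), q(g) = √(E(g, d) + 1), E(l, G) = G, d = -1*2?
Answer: 304 - 76*I ≈ 304.0 - 76.0*I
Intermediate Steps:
d = -2
q(g) = I (q(g) = √(-2 + 1) = √(-1) = I)
Y(U) = -4 + U (Y(U) = -7 + (U - 1*(-3)) = -7 + (U + 3) = -7 + (3 + U) = -4 + U)
(-84 + 2³)*Y(q(4)) = (-84 + 2³)*(-4 + I) = (-84 + 8)*(-4 + I) = -76*(-4 + I) = 304 - 76*I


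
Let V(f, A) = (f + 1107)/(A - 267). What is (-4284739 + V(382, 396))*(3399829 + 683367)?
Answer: -2256904279935032/129 ≈ -1.7495e+13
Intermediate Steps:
V(f, A) = (1107 + f)/(-267 + A)
(-4284739 + V(382, 396))*(3399829 + 683367) = (-4284739 + (1107 + 382)/(-267 + 396))*(3399829 + 683367) = (-4284739 + 1489/129)*4083196 = -552729842/129*4083196 = -2256904279935032/129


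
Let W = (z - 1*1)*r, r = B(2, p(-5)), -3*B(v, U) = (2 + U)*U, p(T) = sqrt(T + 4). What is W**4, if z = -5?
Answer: -112 + 384*I ≈ -112.0 + 384.0*I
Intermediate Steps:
p(T) = sqrt(4 + T)
B(v, U) = -U*(2 + U)/3 (B(v, U) = -(2 + U)*U/3 = -U*(2 + U)/3)
r = -I*(2 + I)/3 (r = -sqrt(4 - 5)*(2 + sqrt(4 - 5))/3 = -sqrt(-1)*(2 + sqrt(-1))/3 = -I*(2 + I)/3 ≈ 0.33333 - 0.66667*I)
W = -2 + 4*I (W = (-5 - 1*1)*(1/3 - 2*I/3) = (-5 - 1)*(1/3 - 2*I/3) = -6*(1/3 - 2*I/3) = -2 + 4*I ≈ -2.0 + 4.0*I)
W**4 = (-2 + 4*I)**4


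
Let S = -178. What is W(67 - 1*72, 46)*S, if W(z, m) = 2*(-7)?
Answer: 2492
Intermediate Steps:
W(z, m) = -14
W(67 - 1*72, 46)*S = -14*(-178) = 2492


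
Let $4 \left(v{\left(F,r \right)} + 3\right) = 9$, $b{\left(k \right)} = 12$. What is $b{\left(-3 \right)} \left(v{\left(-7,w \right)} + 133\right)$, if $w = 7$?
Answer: $1587$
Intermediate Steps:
$v{\left(F,r \right)} = - \frac{3}{4}$ ($v{\left(F,r \right)} = -3 + \frac{1}{4} \cdot 9 = -3 + \frac{9}{4} = - \frac{3}{4}$)
$b{\left(-3 \right)} \left(v{\left(-7,w \right)} + 133\right) = 12 \left(- \frac{3}{4} + 133\right) = 12 \cdot \frac{529}{4} = 1587$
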